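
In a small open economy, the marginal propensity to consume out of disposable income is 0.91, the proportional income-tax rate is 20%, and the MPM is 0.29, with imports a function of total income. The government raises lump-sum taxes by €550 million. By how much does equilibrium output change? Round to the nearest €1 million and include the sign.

A lump-sum tax change of +€550 million shifts disposable income by −€550 million; first-round consumption changes by −c × ΔT = −0.91 × (+€550 million) = −€500.5 million.
Expenditure multiplier = 1/(1 − c(1−t) + m) = 1/(1 − 0.91×0.8 + 0.29) = 1/0.562 ≈ 1.779.
The tax multiplier is −c × k ≈ −1.619, so ΔY = k × (−c·ΔT) = (−€500.5 million) / 0.562 ≈ −€891 million.

−€891 million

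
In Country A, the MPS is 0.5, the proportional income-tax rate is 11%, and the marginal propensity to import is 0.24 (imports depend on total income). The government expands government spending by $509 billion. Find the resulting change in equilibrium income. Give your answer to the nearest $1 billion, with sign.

+$640 billion

MPC = 1 − MPS = 1 − 0.5 = 0.5.
Expenditure multiplier = 1/(1 − c(1−t) + m) = 1/(1 − 0.5×0.89 + 0.24) = 1/0.795 ≈ 1.258.
ΔY = k × ΔG = (+$509 billion) / 0.795 ≈ +$640 billion.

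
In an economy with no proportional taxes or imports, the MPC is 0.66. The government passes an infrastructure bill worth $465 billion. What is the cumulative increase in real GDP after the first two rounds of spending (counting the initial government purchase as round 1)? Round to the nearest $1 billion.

$772 billion

Round 1 adds ΔG = $465 billion; each later round is MPC = 0.66 times the previous.
After 2 rounds: 465 + 306.9 = ΔG·(1 − c^2)/(1 − c) = 465 × (1 − 0.4356)/0.34 ≈ $772 billion.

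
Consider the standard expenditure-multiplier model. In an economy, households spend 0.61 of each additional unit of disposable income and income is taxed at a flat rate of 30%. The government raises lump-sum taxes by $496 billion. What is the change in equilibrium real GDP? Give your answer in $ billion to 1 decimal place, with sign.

−$528.0 billion

A lump-sum tax change of +$496 billion shifts disposable income by −$496 billion; first-round consumption changes by −c × ΔT = −0.61 × (+$496 billion) = −$302.56 billion.
Expenditure multiplier = 1/(1 − c(1−t)) = 1/(1 − 0.61×0.7) = 1/0.573 ≈ 1.745.
The tax multiplier is −c × k ≈ −1.065, so ΔY = k × (−c·ΔT) = (−$302.56 billion) / 0.573 ≈ −$528 billion.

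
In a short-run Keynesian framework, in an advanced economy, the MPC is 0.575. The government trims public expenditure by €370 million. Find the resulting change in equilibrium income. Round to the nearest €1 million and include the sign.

−€871 million

Expenditure multiplier = 1/(1 − MPC) = 1/(1 − 0.575) = 1/0.425 ≈ 2.353.
ΔY = k × ΔG = (−€370 million) / 0.425 ≈ −€871 million.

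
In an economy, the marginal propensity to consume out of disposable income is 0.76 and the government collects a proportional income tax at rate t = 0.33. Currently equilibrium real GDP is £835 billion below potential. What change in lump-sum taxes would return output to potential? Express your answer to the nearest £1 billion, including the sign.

−£539 billion

Spending multiplier = 1/(1 − c(1−t)) = 1/(1 − 0.76×0.67) = 1/0.4908 ≈ 2.037.
Tax multiplier = −c·k = −0.76/0.4908 ≈ −1.548. Need ΔY = +£835 billion, so ΔT = ΔY/(−c·k) = −(+£835 billion) × 0.4908 / 0.76 ≈ −£539 billion.
The government should cut lump-sum taxes by £539 billion.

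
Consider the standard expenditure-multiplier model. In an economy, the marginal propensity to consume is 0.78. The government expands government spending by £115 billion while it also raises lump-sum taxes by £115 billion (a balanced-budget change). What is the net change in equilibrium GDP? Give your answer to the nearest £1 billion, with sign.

+£115 billion

Expenditure multiplier = 1/(1 − MPC) = 1/(1 − 0.78) = 1/0.22 ≈ 4.545.
ΔG contributes k·ΔG = (+£115 billion) / 0.22 ≈ +£522.7 billion.
ΔT of +£115 billion changes first-round spending by −c·ΔT = −£89.7 billion, contributing k·(−c·ΔT) = (−£89.7 billion) / 0.22 ≈ −£407.7 billion.
With ΔG = ΔT and no other leakages, the balanced-budget multiplier is 1, so ΔY = ΔG = +£115 billion.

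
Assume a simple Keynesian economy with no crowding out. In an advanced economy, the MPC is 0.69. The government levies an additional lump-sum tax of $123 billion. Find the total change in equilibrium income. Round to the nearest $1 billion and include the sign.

A lump-sum tax change of +$123 billion shifts disposable income by −$123 billion; first-round consumption changes by −c × ΔT = −0.69 × (+$123 billion) = −$84.87 billion.
Expenditure multiplier = 1/(1 − MPC) = 1/(1 − 0.69) = 1/0.31 ≈ 3.226.
The tax multiplier is −c × k ≈ −2.226, so ΔY = k × (−c·ΔT) = (−$84.87 billion) / 0.31 ≈ −$274 billion.

−$274 billion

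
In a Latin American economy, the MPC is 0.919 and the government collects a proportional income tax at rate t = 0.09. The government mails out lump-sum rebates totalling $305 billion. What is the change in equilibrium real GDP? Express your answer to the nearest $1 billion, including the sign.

+$1,712 billion

A lump-sum tax change of −$305 billion shifts disposable income by +$305 billion; first-round consumption changes by −c × ΔT = −0.919 × (−$305 billion) = +$280.295 billion.
Expenditure multiplier = 1/(1 − c(1−t)) = 1/(1 − 0.919×0.91) = 1/0.16371 ≈ 6.108.
The tax multiplier is −c × k ≈ −5.614, so ΔY = k × (−c·ΔT) = (+$280.295 billion) / 0.16371 ≈ +$1,712 billion.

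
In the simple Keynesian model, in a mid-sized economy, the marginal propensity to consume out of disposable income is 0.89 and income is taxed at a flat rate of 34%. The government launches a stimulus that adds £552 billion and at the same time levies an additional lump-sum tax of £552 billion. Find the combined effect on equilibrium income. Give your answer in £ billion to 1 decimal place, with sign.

Expenditure multiplier = 1/(1 − c(1−t)) = 1/(1 − 0.89×0.66) = 1/0.4126 ≈ 2.424.
ΔG contributes k·ΔG = (+£552 billion) / 0.4126 ≈ +£1,337.9 billion.
ΔT of +£552 billion changes first-round spending by −c·ΔT = −£491.28 billion, contributing k·(−c·ΔT) = (−£491.28 billion) / 0.4126 ≈ −£1,190.7 billion.
Net ΔY = k(ΔG − c·ΔT) = (+£60.72 billion) / 0.4126 ≈ +£147.2 billion.

+£147.2 billion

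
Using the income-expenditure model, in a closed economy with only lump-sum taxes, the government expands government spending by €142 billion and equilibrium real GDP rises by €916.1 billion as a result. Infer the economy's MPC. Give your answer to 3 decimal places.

0.845

Implied spending multiplier k = ΔY/ΔG = 916.1/142 ≈ 6.4514.
Since k = 1/(1 − MPC), MPC = 1 − 1/k = 1 − ΔG/ΔY = 1 − 142/916.1 ≈ 0.845.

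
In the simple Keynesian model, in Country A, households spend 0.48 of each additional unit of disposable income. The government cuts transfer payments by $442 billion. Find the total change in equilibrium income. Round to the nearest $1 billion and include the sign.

The transfer change shifts disposable income by −$442 billion, so first-round consumption changes by c·ΔTR = 0.48 × (−$442 billion) = −$212.16 billion.
Expenditure multiplier = 1/(1 − MPC) = 1/(1 − 0.48) = 1/0.52 ≈ 1.923.
The transfer multiplier is c × k ≈ 0.923, so ΔY = k × (c·ΔTR) = (−$212.16 billion) / 0.52 = −$408 billion.

−$408 billion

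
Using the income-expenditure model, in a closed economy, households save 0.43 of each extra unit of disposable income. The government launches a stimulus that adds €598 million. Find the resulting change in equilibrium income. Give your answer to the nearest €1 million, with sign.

MPC = 1 − MPS = 1 − 0.43 = 0.57.
Expenditure multiplier = 1/(1 − MPC) = 1/(1 − 0.57) = 1/0.43 ≈ 2.326.
ΔY = k × ΔG = (+€598 million) / 0.43 ≈ +€1,391 million.

+€1,391 million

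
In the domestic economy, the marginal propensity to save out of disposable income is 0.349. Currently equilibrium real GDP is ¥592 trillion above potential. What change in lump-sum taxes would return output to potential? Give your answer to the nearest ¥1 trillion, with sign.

MPC = 1 − MPS = 1 − 0.349 = 0.651.
Spending multiplier = 1/(1 − MPC) = 1/(1 − 0.651) = 1/0.349 ≈ 2.865.
Tax multiplier = −c·k = −0.651/0.349 ≈ −1.865. Need ΔY = −¥592 trillion, so ΔT = ΔY/(−c·k) = −(−¥592 trillion) × 0.349 / 0.651 ≈ +¥317 trillion.
The government should raise lump-sum taxes by ¥317 trillion.

+¥317 trillion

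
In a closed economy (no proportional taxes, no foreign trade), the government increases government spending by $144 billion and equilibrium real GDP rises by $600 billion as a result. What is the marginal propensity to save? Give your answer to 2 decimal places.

Implied spending multiplier k = ΔY/ΔG = 600/144 ≈ 4.1667.
Since k = 1/(1 − MPC), MPC = 1 − 1/k = 1 − ΔG/ΔY = 1 − 144/600 = 0.76.
MPS = 1 − MPC = 0.24.

0.24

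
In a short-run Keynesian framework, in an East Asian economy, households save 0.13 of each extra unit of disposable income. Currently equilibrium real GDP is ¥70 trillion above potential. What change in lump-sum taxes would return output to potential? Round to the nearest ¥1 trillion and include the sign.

+¥10 trillion

MPC = 1 − MPS = 1 − 0.13 = 0.87.
Spending multiplier = 1/(1 − MPC) = 1/(1 − 0.87) = 1/0.13 ≈ 7.692.
Tax multiplier = −c·k = −0.87/0.13 ≈ −6.692. Need ΔY = −¥70 trillion, so ΔT = ΔY/(−c·k) = −(−¥70 trillion) × 0.13 / 0.87 ≈ +¥10 trillion.
The government should raise lump-sum taxes by ¥10 trillion.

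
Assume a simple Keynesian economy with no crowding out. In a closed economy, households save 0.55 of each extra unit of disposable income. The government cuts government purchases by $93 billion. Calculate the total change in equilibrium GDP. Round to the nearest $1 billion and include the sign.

−$169 billion

MPC = 1 − MPS = 1 − 0.55 = 0.45.
Expenditure multiplier = 1/(1 − MPC) = 1/(1 − 0.45) = 1/0.55 ≈ 1.818.
ΔY = k × ΔG = (−$93 billion) / 0.55 ≈ −$169 billion.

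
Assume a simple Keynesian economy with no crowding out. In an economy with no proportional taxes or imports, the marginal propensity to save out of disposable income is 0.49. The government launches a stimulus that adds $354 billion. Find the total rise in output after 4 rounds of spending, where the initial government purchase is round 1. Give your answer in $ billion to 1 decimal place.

MPC = 1 − MPS = 1 − 0.49 = 0.51.
Round 1 adds ΔG = $354 billion; each later round is MPC = 0.51 times the previous.
After 4 rounds: 354 + 180.54 + 92.0754 + 46.958454 = ΔG·(1 − c^4)/(1 − c) = 354 × (1 − 0.06765201)/0.49 ≈ $673.6 billion.

$673.6 billion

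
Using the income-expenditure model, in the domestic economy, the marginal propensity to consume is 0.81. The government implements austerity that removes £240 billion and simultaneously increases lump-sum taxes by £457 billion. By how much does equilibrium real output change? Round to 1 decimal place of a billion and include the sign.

Expenditure multiplier = 1/(1 − MPC) = 1/(1 − 0.81) = 1/0.19 ≈ 5.263.
ΔG contributes k·ΔG = (−£240 billion) / 0.19 ≈ −£1,263.2 billion.
ΔT of +£457 billion changes first-round spending by −c·ΔT = −£370.17 billion, contributing k·(−c·ΔT) = (−£370.17 billion) / 0.19 ≈ −£1,948.3 billion.
Net ΔY = k(ΔG − c·ΔT) = (−£610.17 billion) / 0.19 ≈ −£3,211.4 billion.

−£3,211.4 billion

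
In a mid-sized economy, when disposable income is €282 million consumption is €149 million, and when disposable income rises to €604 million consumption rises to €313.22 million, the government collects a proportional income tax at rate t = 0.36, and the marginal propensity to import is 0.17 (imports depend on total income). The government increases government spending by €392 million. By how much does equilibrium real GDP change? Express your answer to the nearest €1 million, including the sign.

+€465 million

MPC = ΔC/ΔYd = (313.22 − 149)/(604 − 282) = 164.22/322 = 0.51.
Spending multiplier = 1/(1 − c(1−t) + m) = 1/(1 − 0.51×0.64 + 0.17) = 1/0.8436 ≈ 1.185.
ΔY = k × ΔG = (+€392 million) / 0.8436 ≈ +€465 million.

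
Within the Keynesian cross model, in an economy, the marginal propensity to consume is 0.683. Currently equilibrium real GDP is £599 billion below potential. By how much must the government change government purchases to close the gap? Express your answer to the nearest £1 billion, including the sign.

+£190 billion

Spending multiplier = 1/(1 − MPC) = 1/(1 − 0.683) = 1/0.317 ≈ 3.155.
Need ΔY = +£599 billion, so ΔG = ΔY/k = (+£599 billion) × 0.317 ≈ +£190 billion.
The government should increase government purchases by £190 billion.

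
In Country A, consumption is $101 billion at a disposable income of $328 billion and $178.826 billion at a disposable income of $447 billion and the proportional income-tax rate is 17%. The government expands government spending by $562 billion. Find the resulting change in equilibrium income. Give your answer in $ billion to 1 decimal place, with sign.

+$1,229.3 billion

MPC = ΔC/ΔYd = (178.826 − 101)/(447 − 328) = 77.826/119 = 0.654.
Spending multiplier = 1/(1 − c(1−t)) = 1/(1 − 0.654×0.83) = 1/0.45718 ≈ 2.187.
ΔY = k × ΔG = (+$562 billion) / 0.45718 ≈ +$1,229.3 billion.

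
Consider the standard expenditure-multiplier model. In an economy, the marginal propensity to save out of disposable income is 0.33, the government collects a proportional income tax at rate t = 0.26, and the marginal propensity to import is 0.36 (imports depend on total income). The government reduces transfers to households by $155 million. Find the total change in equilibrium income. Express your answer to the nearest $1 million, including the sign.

MPC = 1 − MPS = 1 − 0.33 = 0.67.
The transfer change shifts disposable income by −$155 million, so first-round consumption changes by c·ΔTR = 0.67 × (−$155 million) = −$103.85 million.
Expenditure multiplier = 1/(1 − c(1−t) + m) = 1/(1 − 0.67×0.74 + 0.36) = 1/0.8642 ≈ 1.157.
The transfer multiplier is c × k ≈ 0.775, so ΔY = k × (c·ΔTR) = (−$103.85 million) / 0.8642 ≈ −$120 million.

−$120 million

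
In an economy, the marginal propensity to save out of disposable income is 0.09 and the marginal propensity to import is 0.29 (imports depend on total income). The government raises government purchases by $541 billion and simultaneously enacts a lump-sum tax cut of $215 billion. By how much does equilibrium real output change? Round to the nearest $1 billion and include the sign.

+$1,939 billion

MPC = 1 − MPS = 1 − 0.09 = 0.91.
Expenditure multiplier = 1/(1 − c + m) = 1/(1 − 0.91 + 0.29) = 1/0.38 ≈ 2.632.
ΔG contributes k·ΔG = (+$541 billion) / 0.38 ≈ +$1,423.7 billion.
ΔT of −$215 billion changes first-round spending by −c·ΔT = +$195.65 billion, contributing k·(−c·ΔT) = (+$195.65 billion) / 0.38 ≈ +$514.9 billion.
Net ΔY = k(ΔG − c·ΔT) = (+$736.65 billion) / 0.38 ≈ +$1,939 billion.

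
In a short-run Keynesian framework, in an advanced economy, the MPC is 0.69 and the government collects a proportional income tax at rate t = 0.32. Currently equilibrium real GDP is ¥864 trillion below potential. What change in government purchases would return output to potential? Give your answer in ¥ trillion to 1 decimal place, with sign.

Spending multiplier = 1/(1 − c(1−t)) = 1/(1 − 0.69×0.68) = 1/0.5308 ≈ 1.884.
Need ΔY = +¥864 trillion, so ΔG = ΔY/k = (+¥864 trillion) × 0.5308 ≈ +¥458.6 trillion.
The government should increase government purchases by ¥458.6 trillion.

+¥458.6 trillion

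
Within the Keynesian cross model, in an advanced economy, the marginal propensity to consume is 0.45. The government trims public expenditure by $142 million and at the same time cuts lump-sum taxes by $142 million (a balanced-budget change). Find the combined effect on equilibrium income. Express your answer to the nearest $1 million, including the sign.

−$142 million

Expenditure multiplier = 1/(1 − MPC) = 1/(1 − 0.45) = 1/0.55 ≈ 1.818.
ΔG contributes k·ΔG = (−$142 million) / 0.55 ≈ −$258.2 million.
ΔT of −$142 million changes first-round spending by −c·ΔT = +$63.9 million, contributing k·(−c·ΔT) = (+$63.9 million) / 0.55 ≈ +$116.2 million.
With ΔG = ΔT and no other leakages, the balanced-budget multiplier is 1, so ΔY = ΔG = −$142 million.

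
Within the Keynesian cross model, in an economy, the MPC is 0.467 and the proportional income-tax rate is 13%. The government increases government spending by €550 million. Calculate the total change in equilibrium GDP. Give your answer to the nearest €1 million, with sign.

+€926 million

Expenditure multiplier = 1/(1 − c(1−t)) = 1/(1 − 0.467×0.87) = 1/0.59371 ≈ 1.684.
ΔY = k × ΔG = (+€550 million) / 0.59371 ≈ +€926 million.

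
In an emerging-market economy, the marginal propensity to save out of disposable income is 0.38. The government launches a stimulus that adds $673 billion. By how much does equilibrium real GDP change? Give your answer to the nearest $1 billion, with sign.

MPC = 1 − MPS = 1 − 0.38 = 0.62.
Government-spending multiplier = 1/(1 − MPC) = 1/(1 − 0.62) = 1/0.38 ≈ 2.632.
ΔY = k × ΔG = (+$673 billion) / 0.38 ≈ +$1,771 billion.

+$1,771 billion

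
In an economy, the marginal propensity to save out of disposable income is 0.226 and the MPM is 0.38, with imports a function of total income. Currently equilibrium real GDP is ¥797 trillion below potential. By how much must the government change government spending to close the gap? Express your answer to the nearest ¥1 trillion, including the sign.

MPC = 1 − MPS = 1 − 0.226 = 0.774.
Spending multiplier = 1/(1 − c + m) = 1/(1 − 0.774 + 0.38) = 1/0.606 ≈ 1.65.
Need ΔY = +¥797 trillion, so ΔG = ΔY/k = (+¥797 trillion) × 0.606 ≈ +¥483 trillion.
The government should increase government spending by ¥483 trillion.

+¥483 trillion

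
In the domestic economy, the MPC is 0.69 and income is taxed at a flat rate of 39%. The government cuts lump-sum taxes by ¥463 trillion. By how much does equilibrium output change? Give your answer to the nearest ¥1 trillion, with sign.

A lump-sum tax change of −¥463 trillion shifts disposable income by +¥463 trillion; first-round consumption changes by −c × ΔT = −0.69 × (−¥463 trillion) = +¥319.47 trillion.
Expenditure multiplier = 1/(1 − c(1−t)) = 1/(1 − 0.69×0.61) = 1/0.5791 ≈ 1.727.
The tax multiplier is −c × k ≈ −1.192, so ΔY = k × (−c·ΔT) = (+¥319.47 trillion) / 0.5791 ≈ +¥552 trillion.

+¥552 trillion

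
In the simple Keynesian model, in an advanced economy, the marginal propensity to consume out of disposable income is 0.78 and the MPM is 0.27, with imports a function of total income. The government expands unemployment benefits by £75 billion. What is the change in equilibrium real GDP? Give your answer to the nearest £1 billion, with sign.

+£119 billion

The transfer change shifts disposable income by +£75 billion, so first-round consumption changes by c·ΔTR = 0.78 × (+£75 billion) = +£58.5 billion.
Expenditure multiplier = 1/(1 − c + m) = 1/(1 − 0.78 + 0.27) = 1/0.49 ≈ 2.041.
The transfer multiplier is c × k ≈ 1.592, so ΔY = k × (c·ΔTR) = (+£58.5 billion) / 0.49 ≈ +£119 billion.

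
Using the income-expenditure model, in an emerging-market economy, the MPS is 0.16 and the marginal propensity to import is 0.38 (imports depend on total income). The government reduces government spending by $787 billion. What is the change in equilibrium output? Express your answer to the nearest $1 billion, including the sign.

MPC = 1 − MPS = 1 − 0.16 = 0.84.
Spending multiplier = 1/(1 − c + m) = 1/(1 − 0.84 + 0.38) = 1/0.54 ≈ 1.852.
ΔY = k × ΔG = (−$787 billion) / 0.54 ≈ −$1,457 billion.

−$1,457 billion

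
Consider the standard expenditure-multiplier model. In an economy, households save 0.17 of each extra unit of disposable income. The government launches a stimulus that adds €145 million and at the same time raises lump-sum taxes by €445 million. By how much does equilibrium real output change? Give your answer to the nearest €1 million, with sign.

−€1,320 million

MPC = 1 − MPS = 1 − 0.17 = 0.83.
Expenditure multiplier = 1/(1 − MPC) = 1/(1 − 0.83) = 1/0.17 ≈ 5.882.
ΔG contributes k·ΔG = (+€145 million) / 0.17 ≈ +€852.9 million.
ΔT of +€445 million changes first-round spending by −c·ΔT = −€369.35 million, contributing k·(−c·ΔT) = (−€369.35 million) / 0.17 ≈ −€2,172.6 million.
Net ΔY = k(ΔG − c·ΔT) = (−€224.35 million) / 0.17 ≈ −€1,320 million.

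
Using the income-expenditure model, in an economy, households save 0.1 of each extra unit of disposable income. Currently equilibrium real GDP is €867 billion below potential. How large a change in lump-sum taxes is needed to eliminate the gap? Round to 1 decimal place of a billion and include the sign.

−€96.3 billion

MPC = 1 − MPS = 1 − 0.1 = 0.9.
Spending multiplier = 1/(1 − MPC) = 1/(1 − 0.9) = 1/0.1 = 10.
Tax multiplier = −c·k = −0.9/0.1 = −9. Need ΔY = +€867 billion, so ΔT = ΔY/(−c·k) = −(+€867 billion) × 0.1 / 0.9 ≈ −€96.3 billion.
The government should cut lump-sum taxes by €96.3 billion.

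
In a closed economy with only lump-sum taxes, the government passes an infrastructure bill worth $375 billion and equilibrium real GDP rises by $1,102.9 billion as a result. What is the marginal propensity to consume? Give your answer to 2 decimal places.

Implied spending multiplier k = ΔY/ΔG = 1,102.9/375 ≈ 2.9411.
Since k = 1/(1 − MPC), MPC = 1 − 1/k = 1 − ΔG/ΔY = 1 − 375/1,102.9 ≈ 0.66.

0.66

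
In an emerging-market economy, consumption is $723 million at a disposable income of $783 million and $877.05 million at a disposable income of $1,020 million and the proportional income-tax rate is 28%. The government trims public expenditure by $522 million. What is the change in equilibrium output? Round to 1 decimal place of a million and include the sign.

−$981.2 million

MPC = ΔC/ΔYd = (877.05 − 723)/(1,020 − 783) = 154.05/237 = 0.65.
Government-spending multiplier = 1/(1 − c(1−t)) = 1/(1 − 0.65×0.72) = 1/0.532 ≈ 1.88.
ΔY = k × ΔG = (−$522 million) / 0.532 ≈ −$981.2 million.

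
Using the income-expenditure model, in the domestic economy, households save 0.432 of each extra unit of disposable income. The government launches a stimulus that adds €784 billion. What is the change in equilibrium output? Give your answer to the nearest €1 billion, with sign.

+€1,815 billion

MPC = 1 − MPS = 1 − 0.432 = 0.568.
Expenditure multiplier = 1/(1 − MPC) = 1/(1 − 0.568) = 1/0.432 ≈ 2.315.
ΔY = k × ΔG = (+€784 billion) / 0.432 ≈ +€1,815 billion.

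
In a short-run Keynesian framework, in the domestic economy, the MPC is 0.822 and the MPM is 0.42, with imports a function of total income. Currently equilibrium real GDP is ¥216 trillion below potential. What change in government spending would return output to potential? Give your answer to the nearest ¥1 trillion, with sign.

+¥129 trillion

Spending multiplier = 1/(1 − c + m) = 1/(1 − 0.822 + 0.42) = 1/0.598 ≈ 1.672.
Need ΔY = +¥216 trillion, so ΔG = ΔY/k = (+¥216 trillion) × 0.598 ≈ +¥129 trillion.
The government should increase government spending by ¥129 trillion.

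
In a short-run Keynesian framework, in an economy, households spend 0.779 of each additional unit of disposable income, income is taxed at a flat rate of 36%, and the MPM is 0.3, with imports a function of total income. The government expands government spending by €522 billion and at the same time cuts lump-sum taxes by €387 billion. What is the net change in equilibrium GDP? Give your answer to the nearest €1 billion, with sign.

Expenditure multiplier = 1/(1 − c(1−t) + m) = 1/(1 − 0.779×0.64 + 0.3) = 1/0.80144 ≈ 1.248.
ΔG contributes k·ΔG = (+€522 billion) / 0.80144 ≈ +€651.3 billion.
ΔT of −€387 billion changes first-round spending by −c·ΔT = +€301.473 billion, contributing k·(−c·ΔT) = (+€301.473 billion) / 0.80144 ≈ +€376.2 billion.
Net ΔY = k(ΔG − c·ΔT) = (+€823.473 billion) / 0.80144 ≈ +€1,027 billion.

+€1,027 billion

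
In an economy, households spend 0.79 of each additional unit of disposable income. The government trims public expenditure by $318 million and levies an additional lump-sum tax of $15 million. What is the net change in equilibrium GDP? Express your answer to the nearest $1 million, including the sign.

−$1,571 million

Expenditure multiplier = 1/(1 − MPC) = 1/(1 − 0.79) = 1/0.21 ≈ 4.762.
ΔG contributes k·ΔG = (−$318 million) / 0.21 ≈ −$1,514.3 million.
ΔT of +$15 million changes first-round spending by −c·ΔT = −$11.85 million, contributing k·(−c·ΔT) = (−$11.85 million) / 0.21 ≈ −$56.4 million.
Net ΔY = k(ΔG − c·ΔT) = (−$329.85 million) / 0.21 ≈ −$1,571 million.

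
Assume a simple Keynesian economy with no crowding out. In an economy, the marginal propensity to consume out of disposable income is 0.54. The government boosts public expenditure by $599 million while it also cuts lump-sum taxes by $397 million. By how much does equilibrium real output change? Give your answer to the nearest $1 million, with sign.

Expenditure multiplier = 1/(1 − MPC) = 1/(1 − 0.54) = 1/0.46 ≈ 2.174.
ΔG contributes k·ΔG = (+$599 million) / 0.46 ≈ +$1,302.2 million.
ΔT of −$397 million changes first-round spending by −c·ΔT = +$214.38 million, contributing k·(−c·ΔT) = (+$214.38 million) / 0.46 ≈ +$466 million.
Net ΔY = k(ΔG − c·ΔT) = (+$813.38 million) / 0.46 ≈ +$1,768 million.

+$1,768 million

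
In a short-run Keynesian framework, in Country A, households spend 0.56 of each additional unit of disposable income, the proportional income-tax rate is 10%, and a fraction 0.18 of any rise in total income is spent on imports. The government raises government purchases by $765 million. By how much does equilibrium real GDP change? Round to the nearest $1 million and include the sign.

Government-spending multiplier = 1/(1 − c(1−t) + m) = 1/(1 − 0.56×0.9 + 0.18) = 1/0.676 ≈ 1.479.
ΔY = k × ΔG = (+$765 million) / 0.676 ≈ +$1,132 million.

+$1,132 million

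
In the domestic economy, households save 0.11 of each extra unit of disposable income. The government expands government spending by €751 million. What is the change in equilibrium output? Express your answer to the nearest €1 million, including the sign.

MPC = 1 − MPS = 1 − 0.11 = 0.89.
Expenditure multiplier = 1/(1 − MPC) = 1/(1 − 0.89) = 1/0.11 ≈ 9.091.
ΔY = k × ΔG = (+€751 million) / 0.11 ≈ +€6,827 million.

+€6,827 million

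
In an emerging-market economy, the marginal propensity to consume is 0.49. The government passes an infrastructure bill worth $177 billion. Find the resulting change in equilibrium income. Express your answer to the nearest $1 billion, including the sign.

Spending multiplier = 1/(1 − MPC) = 1/(1 − 0.49) = 1/0.51 ≈ 1.961.
ΔY = k × ΔG = (+$177 billion) / 0.51 ≈ +$347 billion.

+$347 billion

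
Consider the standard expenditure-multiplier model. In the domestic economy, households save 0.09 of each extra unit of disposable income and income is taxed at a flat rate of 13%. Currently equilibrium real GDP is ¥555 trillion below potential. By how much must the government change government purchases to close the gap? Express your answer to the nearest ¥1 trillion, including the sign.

MPC = 1 − MPS = 1 − 0.09 = 0.91.
Spending multiplier = 1/(1 − c(1−t)) = 1/(1 − 0.91×0.87) = 1/0.2083 ≈ 4.801.
Need ΔY = +¥555 trillion, so ΔG = ΔY/k = (+¥555 trillion) × 0.2083 ≈ +¥116 trillion.
The government should increase government purchases by ¥116 trillion.

+¥116 trillion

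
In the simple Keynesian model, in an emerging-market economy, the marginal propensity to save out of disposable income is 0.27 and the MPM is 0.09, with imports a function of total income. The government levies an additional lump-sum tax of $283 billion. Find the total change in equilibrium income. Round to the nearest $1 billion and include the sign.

MPC = 1 − MPS = 1 − 0.27 = 0.73.
A lump-sum tax change of +$283 billion shifts disposable income by −$283 billion; first-round consumption changes by −c × ΔT = −0.73 × (+$283 billion) = −$206.59 billion.
Expenditure multiplier = 1/(1 − c + m) = 1/(1 − 0.73 + 0.09) = 1/0.36 ≈ 2.778.
The tax multiplier is −c × k ≈ −2.028, so ΔY = k × (−c·ΔT) = (−$206.59 billion) / 0.36 ≈ −$574 billion.

−$574 billion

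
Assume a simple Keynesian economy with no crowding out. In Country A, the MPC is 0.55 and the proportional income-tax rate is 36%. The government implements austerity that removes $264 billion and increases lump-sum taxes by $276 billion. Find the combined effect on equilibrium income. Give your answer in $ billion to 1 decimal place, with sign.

−$641.7 billion

Expenditure multiplier = 1/(1 − c(1−t)) = 1/(1 − 0.55×0.64) = 1/0.648 ≈ 1.543.
ΔG contributes k·ΔG = (−$264 billion) / 0.648 ≈ −$407.4 billion.
ΔT of +$276 billion changes first-round spending by −c·ΔT = −$151.8 billion, contributing k·(−c·ΔT) = (−$151.8 billion) / 0.648 ≈ −$234.3 billion.
Net ΔY = k(ΔG − c·ΔT) = (−$415.8 billion) / 0.648 ≈ −$641.7 billion.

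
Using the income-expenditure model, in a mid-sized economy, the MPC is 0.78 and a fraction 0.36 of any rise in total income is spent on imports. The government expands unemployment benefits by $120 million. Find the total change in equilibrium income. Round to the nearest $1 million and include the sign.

+$161 million

The transfer change shifts disposable income by +$120 million, so first-round consumption changes by c·ΔTR = 0.78 × (+$120 million) = +$93.6 million.
Expenditure multiplier = 1/(1 − c + m) = 1/(1 − 0.78 + 0.36) = 1/0.58 ≈ 1.724.
The transfer multiplier is c × k ≈ 1.345, so ΔY = k × (c·ΔTR) = (+$93.6 million) / 0.58 ≈ +$161 million.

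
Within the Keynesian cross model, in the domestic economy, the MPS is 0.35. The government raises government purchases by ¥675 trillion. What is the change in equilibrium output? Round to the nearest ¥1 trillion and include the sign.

MPC = 1 − MPS = 1 − 0.35 = 0.65.
Expenditure multiplier = 1/(1 − MPC) = 1/(1 − 0.65) = 1/0.35 ≈ 2.857.
ΔY = k × ΔG = (+¥675 trillion) / 0.35 ≈ +¥1,929 trillion.

+¥1,929 trillion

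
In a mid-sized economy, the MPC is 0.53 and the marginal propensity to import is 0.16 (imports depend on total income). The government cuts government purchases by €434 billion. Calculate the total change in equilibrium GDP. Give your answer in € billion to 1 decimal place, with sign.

Expenditure multiplier = 1/(1 − c + m) = 1/(1 − 0.53 + 0.16) = 1/0.63 ≈ 1.587.
ΔY = k × ΔG = (−€434 billion) / 0.63 ≈ −€688.9 billion.

−€688.9 billion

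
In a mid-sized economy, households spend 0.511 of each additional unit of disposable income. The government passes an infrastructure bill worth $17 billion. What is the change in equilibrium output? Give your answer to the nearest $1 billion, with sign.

+$35 billion

Spending multiplier = 1/(1 − MPC) = 1/(1 − 0.511) = 1/0.489 ≈ 2.045.
ΔY = k × ΔG = (+$17 billion) / 0.489 ≈ +$35 billion.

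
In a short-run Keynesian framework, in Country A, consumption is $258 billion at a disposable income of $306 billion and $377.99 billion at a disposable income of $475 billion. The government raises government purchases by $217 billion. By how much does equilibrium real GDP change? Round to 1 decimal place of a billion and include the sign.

MPC = ΔC/ΔYd = (377.99 − 258)/(475 − 306) = 119.99/169 = 0.71.
Expenditure multiplier = 1/(1 − MPC) = 1/(1 − 0.71) = 1/0.29 ≈ 3.448.
ΔY = k × ΔG = (+$217 billion) / 0.29 ≈ +$748.3 billion.

+$748.3 billion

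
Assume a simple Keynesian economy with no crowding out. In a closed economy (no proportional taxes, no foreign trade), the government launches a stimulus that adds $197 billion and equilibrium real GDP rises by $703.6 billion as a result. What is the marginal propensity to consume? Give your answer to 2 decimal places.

0.72

Implied spending multiplier k = ΔY/ΔG = 703.6/197 ≈ 3.5716.
Since k = 1/(1 − MPC), MPC = 1 − 1/k = 1 − ΔG/ΔY = 1 − 197/703.6 ≈ 0.72.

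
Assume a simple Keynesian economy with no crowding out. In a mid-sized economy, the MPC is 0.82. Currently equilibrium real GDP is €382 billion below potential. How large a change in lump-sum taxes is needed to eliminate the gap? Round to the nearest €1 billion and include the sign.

−€84 billion

Spending multiplier = 1/(1 − MPC) = 1/(1 − 0.82) = 1/0.18 ≈ 5.556.
Tax multiplier = −c·k = −0.82/0.18 ≈ −4.556. Need ΔY = +€382 billion, so ΔT = ΔY/(−c·k) = −(+€382 billion) × 0.18 / 0.82 ≈ −€84 billion.
The government should cut lump-sum taxes by €84 billion.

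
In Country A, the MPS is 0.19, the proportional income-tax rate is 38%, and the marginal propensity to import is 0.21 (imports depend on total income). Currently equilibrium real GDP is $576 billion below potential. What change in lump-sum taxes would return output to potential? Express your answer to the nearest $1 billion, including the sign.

−$503 billion

MPC = 1 − MPS = 1 − 0.19 = 0.81.
Spending multiplier = 1/(1 − c(1−t) + m) = 1/(1 − 0.81×0.62 + 0.21) = 1/0.7078 ≈ 1.413.
Tax multiplier = −c·k = −0.81/0.7078 ≈ −1.144. Need ΔY = +$576 billion, so ΔT = ΔY/(−c·k) = −(+$576 billion) × 0.7078 / 0.81 ≈ −$503 billion.
The government should cut lump-sum taxes by $503 billion.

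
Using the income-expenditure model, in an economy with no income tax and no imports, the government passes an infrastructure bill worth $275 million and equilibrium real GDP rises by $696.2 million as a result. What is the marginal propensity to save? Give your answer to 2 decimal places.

0.40

Implied spending multiplier k = ΔY/ΔG = 696.2/275 ≈ 2.5316.
Since k = 1/(1 − MPC), MPC = 1 − 1/k = 1 − ΔG/ΔY = 1 − 275/696.2 ≈ 0.60.
MPS = 1 − MPC = 0.40.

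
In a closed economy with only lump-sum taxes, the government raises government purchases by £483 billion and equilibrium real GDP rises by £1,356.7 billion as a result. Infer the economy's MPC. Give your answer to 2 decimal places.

0.64

Implied spending multiplier k = ΔY/ΔG = 1,356.7/483 ≈ 2.8089.
Since k = 1/(1 − MPC), MPC = 1 − 1/k = 1 − ΔG/ΔY = 1 − 483/1,356.7 ≈ 0.64.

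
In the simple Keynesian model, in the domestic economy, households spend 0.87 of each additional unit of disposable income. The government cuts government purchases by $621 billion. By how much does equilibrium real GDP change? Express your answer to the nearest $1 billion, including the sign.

−$4,777 billion

Spending multiplier = 1/(1 − MPC) = 1/(1 − 0.87) = 1/0.13 ≈ 7.692.
ΔY = k × ΔG = (−$621 billion) / 0.13 ≈ −$4,777 billion.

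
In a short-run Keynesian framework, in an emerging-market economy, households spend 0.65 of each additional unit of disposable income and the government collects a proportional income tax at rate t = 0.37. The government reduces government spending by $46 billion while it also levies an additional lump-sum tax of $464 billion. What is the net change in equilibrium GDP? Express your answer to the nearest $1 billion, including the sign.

Expenditure multiplier = 1/(1 − c(1−t)) = 1/(1 − 0.65×0.63) = 1/0.5905 ≈ 1.693.
ΔG contributes k·ΔG = (−$46 billion) / 0.5905 ≈ −$77.9 billion.
ΔT of +$464 billion changes first-round spending by −c·ΔT = −$301.6 billion, contributing k·(−c·ΔT) = (−$301.6 billion) / 0.5905 ≈ −$510.8 billion.
Net ΔY = k(ΔG − c·ΔT) = (−$347.6 billion) / 0.5905 ≈ −$589 billion.

−$589 billion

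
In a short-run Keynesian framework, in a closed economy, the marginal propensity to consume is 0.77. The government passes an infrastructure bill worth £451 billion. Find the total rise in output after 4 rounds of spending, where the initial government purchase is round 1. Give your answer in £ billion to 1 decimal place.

£1,271.6 billion

Round 1 adds ΔG = £451 billion; each later round is MPC = 0.77 times the previous.
After 4 rounds: 451 + 347.27 + 267.3979 + 205.896383 = ΔG·(1 − c^4)/(1 − c) = 451 × (1 − 0.35153041)/0.23 ≈ £1,271.6 billion.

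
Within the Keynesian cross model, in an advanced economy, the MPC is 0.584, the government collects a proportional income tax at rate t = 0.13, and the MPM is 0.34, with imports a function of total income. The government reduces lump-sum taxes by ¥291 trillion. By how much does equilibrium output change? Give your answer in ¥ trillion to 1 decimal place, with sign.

+¥204.3 trillion

A lump-sum tax change of −¥291 trillion shifts disposable income by +¥291 trillion; first-round consumption changes by −c × ΔT = −0.584 × (−¥291 trillion) = +¥169.944 trillion.
Expenditure multiplier = 1/(1 − c(1−t) + m) = 1/(1 − 0.584×0.87 + 0.34) = 1/0.83192 ≈ 1.202.
The tax multiplier is −c × k ≈ −0.702, so ΔY = k × (−c·ΔT) = (+¥169.944 trillion) / 0.83192 ≈ +¥204.3 trillion.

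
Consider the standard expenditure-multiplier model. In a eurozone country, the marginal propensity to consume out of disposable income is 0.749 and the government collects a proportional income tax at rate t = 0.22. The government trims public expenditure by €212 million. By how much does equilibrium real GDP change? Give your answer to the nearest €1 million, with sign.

−€510 million

Spending multiplier = 1/(1 − c(1−t)) = 1/(1 − 0.749×0.78) = 1/0.41578 ≈ 2.405.
ΔY = k × ΔG = (−€212 million) / 0.41578 ≈ −€510 million.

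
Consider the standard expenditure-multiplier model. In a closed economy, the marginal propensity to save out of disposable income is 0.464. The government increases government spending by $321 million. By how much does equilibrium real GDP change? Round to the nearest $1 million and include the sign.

MPC = 1 − MPS = 1 − 0.464 = 0.536.
Spending multiplier = 1/(1 − MPC) = 1/(1 − 0.536) = 1/0.464 ≈ 2.155.
ΔY = k × ΔG = (+$321 million) / 0.464 ≈ +$692 million.

+$692 million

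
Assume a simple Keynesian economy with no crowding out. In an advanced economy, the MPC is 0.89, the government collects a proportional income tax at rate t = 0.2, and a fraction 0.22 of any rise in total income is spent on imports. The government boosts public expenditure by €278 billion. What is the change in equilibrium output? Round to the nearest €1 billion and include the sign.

+€547 billion

Government-spending multiplier = 1/(1 − c(1−t) + m) = 1/(1 − 0.89×0.8 + 0.22) = 1/0.508 ≈ 1.969.
ΔY = k × ΔG = (+€278 billion) / 0.508 ≈ +€547 billion.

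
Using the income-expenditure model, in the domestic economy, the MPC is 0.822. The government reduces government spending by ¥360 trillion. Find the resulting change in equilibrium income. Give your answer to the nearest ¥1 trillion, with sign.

−¥2,022 trillion

Spending multiplier = 1/(1 − MPC) = 1/(1 − 0.822) = 1/0.178 ≈ 5.618.
ΔY = k × ΔG = (−¥360 trillion) / 0.178 ≈ −¥2,022 trillion.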